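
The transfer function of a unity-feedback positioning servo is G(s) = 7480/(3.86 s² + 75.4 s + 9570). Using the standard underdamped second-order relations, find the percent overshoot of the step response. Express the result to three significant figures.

Dividing through by 3.86: denominator becomes s² + 19.53 s + 2479.
So ω_n = √2479 = 49.8 rad/s and ζ = 19.53/(2·49.8) = 0.196.
%OS = 100·exp(−πζ/√(1−ζ²)) = 53.3%.

%OS ≈ 53.3%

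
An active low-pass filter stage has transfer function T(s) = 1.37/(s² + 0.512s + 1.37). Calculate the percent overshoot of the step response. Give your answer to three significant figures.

Matching coefficients with s² + 2ζω_n s + ω_n² gives ω_n² = 1.37 ⇒ ω_n = 1.17 rad/s, and ζ = 0.512/(2ω_n) = 0.219.
%OS = 100·exp(−πζ/√(1−ζ²)) = 49.5%.

%OS ≈ 49.5%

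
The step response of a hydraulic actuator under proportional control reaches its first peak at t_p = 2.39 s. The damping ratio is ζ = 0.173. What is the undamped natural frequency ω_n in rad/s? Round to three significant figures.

Peak time t_p = π/ω_d, so ω_d = π/t_p = π/2.39 = 1.31 rad/s.
ω_n = ω_d/√(1−ζ²) = 1.31/√0.970 = 1.33 rad/s.

ω_n ≈ 1.33 rad/s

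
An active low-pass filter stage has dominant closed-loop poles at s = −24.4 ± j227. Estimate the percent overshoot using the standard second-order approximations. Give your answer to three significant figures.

%OS ≈ 71.3%

The poles are at −σ ± jω_d with σ = 24.4 and ω_d = 227, so ω_n = √(σ²+ω_d²) = 228 rad/s and ζ = σ/ω_n = 0.107.
Overshoot: exp(−π·0.107/√(1−0.107²)) = 0.713, i.e. 71.3%.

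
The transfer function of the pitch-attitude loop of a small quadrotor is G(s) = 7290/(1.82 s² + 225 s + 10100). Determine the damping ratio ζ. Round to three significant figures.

ζ ≈ 0.830

Dividing through by 1.82: denominator becomes s² + 123.6 s + 5549.
So ω_n = √5549 = 74.5 rad/s and ζ = 123.6/(2·74.5) = 0.830.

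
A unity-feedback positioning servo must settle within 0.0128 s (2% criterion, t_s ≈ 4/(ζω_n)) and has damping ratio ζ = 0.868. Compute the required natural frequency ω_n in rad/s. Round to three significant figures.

Rearranging t_s ≈ 4/(ζω_n) gives ω_n = 4/(ζ·t_s) = 4/(0.868 × 0.0128) = 360 rad/s.

ω_n ≈ 360 rad/s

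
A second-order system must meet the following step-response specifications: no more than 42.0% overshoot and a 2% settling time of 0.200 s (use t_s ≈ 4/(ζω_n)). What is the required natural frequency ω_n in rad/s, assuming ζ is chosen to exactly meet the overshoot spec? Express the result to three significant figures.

ζ = −ln(OS)/√(π² + (ln OS)²). With OS = 0.420, ln OS = −0.8675 and ζ = 0.8675/3.259 = 0.266.
From t_s ≈ 4/(ζω_n): ω_n = 4/(ζ·t_s) = 4/(0.266·0.200) = 75.1 rad/s.

ω_n ≈ 75.1 rad/s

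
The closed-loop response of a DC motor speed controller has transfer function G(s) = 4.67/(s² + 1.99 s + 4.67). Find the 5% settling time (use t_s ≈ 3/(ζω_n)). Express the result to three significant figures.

t_s ≈ 3.02 s

Comparing the denominator to s² + 2ζω_n s + ω_n²: ω_n = √4.67 = 2.16 rad/s, and 2ζω_n = 1.99 so ζ = 1.99/(2·2.16) = 0.460.
t_s ≈ 3/(ζω_n) = 3/(0.460·2.16) = 3.02 s.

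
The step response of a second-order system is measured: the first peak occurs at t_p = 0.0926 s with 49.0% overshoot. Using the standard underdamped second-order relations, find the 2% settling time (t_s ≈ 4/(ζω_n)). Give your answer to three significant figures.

ζ from %OS: ζ = |ln 0.490|/√(π²+ln²0.490) = 0.221.
t_p = π/ω_d ⇒ ω_d = 33.9 rad/s; then ω_n = ω_d/√(1−ζ²) = 34.8 rad/s.
t_s ≈ 4/(ζω_n) = 4/(0.221·34.8) = 0.519 s.

t_s ≈ 0.519 s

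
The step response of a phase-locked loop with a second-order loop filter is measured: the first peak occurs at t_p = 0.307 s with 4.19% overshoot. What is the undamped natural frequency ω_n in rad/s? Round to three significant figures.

ω_n ≈ 14.5 rad/s

The overshoot fixes ζ = −ln(OS)/√(π²+ln²(OS)) = 0.711.
t_p = π/ω_d ⇒ ω_d = 10.2 rad/s; then ω_n = ω_d/√(1−ζ²) = 14.5 rad/s.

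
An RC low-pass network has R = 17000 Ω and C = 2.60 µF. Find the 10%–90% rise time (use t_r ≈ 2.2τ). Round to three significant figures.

τ = RC = 17000 × 2.60 µF = 0.0442 s.
t_r ≈ 2.2τ = 0.0972 s.

t_r ≈ 0.0972 s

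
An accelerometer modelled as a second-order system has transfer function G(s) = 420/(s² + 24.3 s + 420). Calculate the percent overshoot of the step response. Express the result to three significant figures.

%OS ≈ 9.90%

Comparing the denominator to s² + 2ζω_n s + ω_n²: ω_n = √420 = 20.5 rad/s, and 2ζω_n = 24.3 so ζ = 24.3/(2·20.5) = 0.593.
Overshoot: exp(−π·0.593/√(1−0.593²)) = 0.0990, i.e. 9.90%.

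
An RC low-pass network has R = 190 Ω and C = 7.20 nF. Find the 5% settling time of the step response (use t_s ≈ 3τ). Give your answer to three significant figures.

τ = RC = 190 × 7.20 nF = 0.00000137 s.
t_s ≈ 3τ = 0.00000410 s.

t_s ≈ 0.00000410 s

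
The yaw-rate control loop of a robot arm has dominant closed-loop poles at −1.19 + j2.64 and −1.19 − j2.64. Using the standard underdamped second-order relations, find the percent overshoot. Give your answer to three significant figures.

|pole| = ω_n = √(1.19² + 2.64²) = 2.90 rad/s; ζ = cos θ = σ/ω_n = 0.411.
%OS = 100·exp(−πζ/√(1−ζ²)) = 24.3%.

%OS ≈ 24.3%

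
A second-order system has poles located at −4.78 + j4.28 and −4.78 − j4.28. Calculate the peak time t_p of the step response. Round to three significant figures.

t_p = π/ω_d with ω_d = 4.28 (the imaginary part), so t_p = 0.734 s.

t_p ≈ 0.734 s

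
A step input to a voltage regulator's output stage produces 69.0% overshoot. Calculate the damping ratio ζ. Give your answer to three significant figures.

Inverting the overshoot relation: ζ = |ln 0.690|/√(π² + ln²0.690) = 0.117.

ζ ≈ 0.117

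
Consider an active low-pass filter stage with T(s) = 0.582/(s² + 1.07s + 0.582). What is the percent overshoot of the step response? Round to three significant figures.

Comparing the denominator to s² + 2ζω_n s + ω_n²: ω_n = √0.582 = 0.763 rad/s, and 2ζω_n = 1.07 so ζ = 1.07/(2·0.763) = 0.701.
Overshoot: exp(−π·0.701/√(1−0.701²)) = 0.0455, i.e. 4.55%.

%OS ≈ 4.55%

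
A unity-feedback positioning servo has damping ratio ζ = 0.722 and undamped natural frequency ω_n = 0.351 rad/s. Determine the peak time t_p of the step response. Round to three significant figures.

The damped frequency is ω_d = ω_n√(1−ζ²) = 0.351·√(1−0.521) = 0.243 rad/s.
Peak time t_p = π/ω_d = π/0.243 = 12.9 s.

t_p ≈ 12.9 s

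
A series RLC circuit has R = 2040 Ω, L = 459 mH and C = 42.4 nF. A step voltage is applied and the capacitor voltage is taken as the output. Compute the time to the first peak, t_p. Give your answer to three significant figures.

For a series RLC circuit (capacitor voltage as output), ω_n = 1/√(LC) = 1/√(459 mH · 42.4 nF) = 7170 rad/s.
ζ = (R/2)·√(C/L) = (2040/2)·√(42.4 nF/459 mH) = 0.310.
ω_d = 7170·√(1 − 0.310²) = 6820 rad/s. t_p = π/ω_d = 0.000461 s.

t_p ≈ 0.000461 s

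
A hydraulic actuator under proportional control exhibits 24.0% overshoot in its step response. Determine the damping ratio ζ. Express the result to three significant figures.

ζ ≈ 0.414

ζ = −ln(OS)/√(π² + (ln OS)²). With OS = 0.240, ln OS = −1.427 and ζ = 1.427/3.451 = 0.414.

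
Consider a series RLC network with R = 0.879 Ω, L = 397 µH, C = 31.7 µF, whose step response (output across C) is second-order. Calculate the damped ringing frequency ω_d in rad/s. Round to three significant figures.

For a series RLC circuit (capacitor voltage as output), ω_n = 1/√(LC) = 1/√(397 µH · 31.7 µF) = 8910 rad/s.
ζ = (R/2)·√(C/L) = (0.879/2)·√(31.7 µF/397 µH) = 0.124.
ω_d = ω_n√(1−ζ²) = 8850 rad/s.

ω_d ≈ 8850 rad/s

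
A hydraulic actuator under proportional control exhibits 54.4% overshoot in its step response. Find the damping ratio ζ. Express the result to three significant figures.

ζ ≈ 0.190

Inverting the overshoot relation: ζ = |ln 0.544|/√(π² + ln²0.544) = 0.190.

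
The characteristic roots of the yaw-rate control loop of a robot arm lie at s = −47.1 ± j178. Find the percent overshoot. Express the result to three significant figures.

The poles are at −σ ± jω_d with σ = 47.1 and ω_d = 178, so ω_n = √(σ²+ω_d²) = 184 rad/s and ζ = σ/ω_n = 0.256.
%OS = 100 e^{−πζ/√(1−ζ²)} with ζ = 0.256 gives 43.5%.

%OS ≈ 43.5%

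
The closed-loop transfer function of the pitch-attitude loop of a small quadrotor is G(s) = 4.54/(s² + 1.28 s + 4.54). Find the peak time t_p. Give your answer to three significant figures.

ω_n = √4.54 = 2.13 rad/s; ζ = 1.28/(2·2.13) = 0.300.
ω_d = 2.13·√(1 − 0.300²) = 2.03 rad/s. Then t_p = π/ω_d = 1.55 s.

t_p ≈ 1.55 s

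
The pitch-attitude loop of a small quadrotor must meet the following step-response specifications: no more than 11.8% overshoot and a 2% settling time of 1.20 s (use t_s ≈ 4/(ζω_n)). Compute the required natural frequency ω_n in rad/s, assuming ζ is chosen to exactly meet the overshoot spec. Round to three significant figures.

ζ = −ln(OS)/√(π² + (ln OS)²). With OS = 0.118, ln OS = −2.137 and ζ = 2.137/3.800 = 0.562.
Then ω_n = 4/(ζ t_s) = 4/(0.562 × 1.20) = 5.93 rad/s.

ω_n ≈ 5.93 rad/s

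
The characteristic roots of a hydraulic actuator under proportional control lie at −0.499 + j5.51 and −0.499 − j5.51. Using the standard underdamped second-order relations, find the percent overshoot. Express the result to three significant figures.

The poles are at −σ ± jω_d with σ = 0.499 and ω_d = 5.51, so ω_n = √(σ²+ω_d²) = 5.53 rad/s and ζ = σ/ω_n = 0.0902.
%OS = 100·exp(−πζ/√(1−ζ²)) = 75.2%.

%OS ≈ 75.2%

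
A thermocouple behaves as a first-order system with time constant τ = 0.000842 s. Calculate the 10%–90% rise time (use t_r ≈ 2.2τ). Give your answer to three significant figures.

t_r ≈ 0.00185 s

t_r ≈ 2.2τ = 0.00185 s.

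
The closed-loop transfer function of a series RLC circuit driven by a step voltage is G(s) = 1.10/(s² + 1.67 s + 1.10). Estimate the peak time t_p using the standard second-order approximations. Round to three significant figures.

t_p ≈ 4.95 s

Matching coefficients with s² + 2ζω_n s + ω_n² gives ω_n² = 1.10 ⇒ ω_n = 1.05 rad/s, and ζ = 1.67/(2ω_n) = 0.796.
ω_d = 1.05·√(1 − 0.796²) = 0.635 rad/s. Then t_p = π/ω_d = 4.95 s.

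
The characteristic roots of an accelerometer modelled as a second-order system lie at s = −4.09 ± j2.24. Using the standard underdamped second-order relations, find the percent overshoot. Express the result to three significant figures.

%OS ≈ 0.323%

With σ = 4.09, ω_d = 2.24: ω_n = √(σ²+ω_d²) = 4.66 rad/s, ζ = σ/ω_n = 0.877.
Overshoot: exp(−π·0.877/√(1−0.877²)) = 0.00323, i.e. 0.323%.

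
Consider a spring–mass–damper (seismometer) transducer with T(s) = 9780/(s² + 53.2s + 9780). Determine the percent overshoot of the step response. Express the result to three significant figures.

Matching coefficients with s² + 2ζω_n s + ω_n² gives ω_n² = 9780 ⇒ ω_n = 98.9 rad/s, and ζ = 53.2/(2ω_n) = 0.269.
Overshoot: exp(−π·0.269/√(1−0.269²)) = 0.416, i.e. 41.6%.

%OS ≈ 41.6%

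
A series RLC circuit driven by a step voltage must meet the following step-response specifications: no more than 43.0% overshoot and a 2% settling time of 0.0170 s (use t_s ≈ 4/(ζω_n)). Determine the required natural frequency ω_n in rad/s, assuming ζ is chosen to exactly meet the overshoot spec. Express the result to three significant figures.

ω_n ≈ 907 rad/s

ζ = −ln(OS)/√(π² + (ln OS)²). With OS = 0.430, ln OS = −0.8440 and ζ = 0.8440/3.253 = 0.259.
Then ω_n = 4/(ζ t_s) = 4/(0.259 × 0.0170) = 907 rad/s.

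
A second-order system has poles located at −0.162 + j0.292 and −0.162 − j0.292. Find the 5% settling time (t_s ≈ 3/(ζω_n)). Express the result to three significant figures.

For poles at −σ ± jω_d, ζω_n = σ = 0.162, so t_s ≈ 3/σ = 18.5 s.

t_s ≈ 18.5 s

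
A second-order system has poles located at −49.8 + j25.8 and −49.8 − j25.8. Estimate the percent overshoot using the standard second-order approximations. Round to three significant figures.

%OS ≈ 0.233%

The poles are at −σ ± jω_d with σ = 49.8 and ω_d = 25.8, so ω_n = √(σ²+ω_d²) = 56.1 rad/s and ζ = σ/ω_n = 0.888.
%OS = 100 e^{−πζ/√(1−ζ²)} with ζ = 0.888 gives 0.233%.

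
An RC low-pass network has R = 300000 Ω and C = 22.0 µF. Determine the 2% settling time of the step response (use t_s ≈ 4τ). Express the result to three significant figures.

t_s ≈ 26.4 s

τ = RC = 300000 × 22.0 µF = 6.60 s.
t_s ≈ 4τ = 26.4 s.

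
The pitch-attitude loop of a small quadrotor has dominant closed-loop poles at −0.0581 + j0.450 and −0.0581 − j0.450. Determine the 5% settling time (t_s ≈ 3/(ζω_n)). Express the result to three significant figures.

t_s ≈ 51.6 s

For poles at −σ ± jω_d, ζω_n = σ = 0.0581, so t_s ≈ 3/σ = 51.6 s.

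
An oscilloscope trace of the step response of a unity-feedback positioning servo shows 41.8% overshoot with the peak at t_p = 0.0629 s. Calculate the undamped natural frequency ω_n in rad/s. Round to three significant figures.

ω_n ≈ 51.8 rad/s

From the overshoot, ζ = −ln(OS)/√(π²+ln²(OS)) = 0.268.
t_p = π/ω_d ⇒ ω_d = 49.9 rad/s; then ω_n = ω_d/√(1−ζ²) = 51.8 rad/s.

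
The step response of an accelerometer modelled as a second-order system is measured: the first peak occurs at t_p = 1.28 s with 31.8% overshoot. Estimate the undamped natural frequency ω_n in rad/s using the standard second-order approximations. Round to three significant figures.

ω_n ≈ 2.61 rad/s

The overshoot fixes ζ = −ln(OS)/√(π²+ln²(OS)) = 0.343.
t_p = π/ω_d ⇒ ω_d = 2.45 rad/s; then ω_n = ω_d/√(1−ζ²) = 2.61 rad/s.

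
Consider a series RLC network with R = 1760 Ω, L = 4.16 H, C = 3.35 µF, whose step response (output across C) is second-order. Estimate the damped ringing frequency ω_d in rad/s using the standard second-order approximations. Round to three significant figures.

ω_d ≈ 164 rad/s

For a series RLC circuit (capacitor voltage as output), ω_n = 1/√(LC) = 1/√(4.16 H · 3.35 µF) = 268 rad/s.
ζ = (R/2)·√(C/L) = (1760/2)·√(3.35 µF/4.16 H) = 0.790.
ω_d = ω_n√(1−ζ²) = 164 rad/s.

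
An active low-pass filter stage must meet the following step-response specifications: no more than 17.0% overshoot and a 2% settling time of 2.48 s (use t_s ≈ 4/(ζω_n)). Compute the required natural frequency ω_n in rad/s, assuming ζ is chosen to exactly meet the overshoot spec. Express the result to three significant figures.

ω_n ≈ 3.28 rad/s

ζ = −ln(OS)/√(π² + (ln OS)²). With OS = 0.170, ln OS = −1.772 and ζ = 1.772/3.607 = 0.491.
From t_s ≈ 4/(ζω_n): ω_n = 4/(ζ·t_s) = 4/(0.491·2.48) = 3.28 rad/s.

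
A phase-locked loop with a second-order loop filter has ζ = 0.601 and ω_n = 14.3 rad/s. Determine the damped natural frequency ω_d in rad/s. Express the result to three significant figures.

ω_d = ω_n√(1−ζ²) = 14.3·√0.639 = 11.4 rad/s.

ω_d ≈ 11.4 rad/s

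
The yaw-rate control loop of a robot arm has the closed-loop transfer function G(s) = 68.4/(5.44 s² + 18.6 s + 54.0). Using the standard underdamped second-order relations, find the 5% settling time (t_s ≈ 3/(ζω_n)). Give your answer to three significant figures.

t_s ≈ 1.75 s

Dividing through by 5.44: denominator becomes s² + 3.419 s + 9.926.
So ω_n = √9.926 = 3.15 rad/s and ζ = 3.419/(2·3.15) = 0.543.
t_s ≈ 3/(ζω_n) = 1.75 s.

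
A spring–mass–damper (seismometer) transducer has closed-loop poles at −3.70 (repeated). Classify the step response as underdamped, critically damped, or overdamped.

Since there is a repeated negative-real pole, the response is critically damped.

critically damped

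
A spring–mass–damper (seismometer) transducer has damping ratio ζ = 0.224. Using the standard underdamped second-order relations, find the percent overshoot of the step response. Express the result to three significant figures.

For an underdamped second-order system, %OS = 100·exp(−πζ/√(1−ζ²)).
πζ/√(1−ζ²) = π·0.224/√(1−0.0502) = 0.7221, so %OS = 100·e^(−0.7221) = 48.6%.

%OS ≈ 48.6%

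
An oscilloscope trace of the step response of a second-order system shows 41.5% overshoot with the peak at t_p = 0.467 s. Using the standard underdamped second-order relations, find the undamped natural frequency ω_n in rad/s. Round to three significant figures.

From the overshoot, ζ = −ln(OS)/√(π²+ln²(OS)) = 0.270.
From t_p = π/ω_d, ω_d = π/0.467 = 6.73 rad/s, so ω_n = ω_d/√(1−ζ²) = 6.99 rad/s.

ω_n ≈ 6.99 rad/s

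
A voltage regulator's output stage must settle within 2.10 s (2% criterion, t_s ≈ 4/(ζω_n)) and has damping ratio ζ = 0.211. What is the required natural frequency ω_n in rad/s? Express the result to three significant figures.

ω_n ≈ 9.03 rad/s

Rearranging t_s ≈ 4/(ζω_n) gives ω_n = 4/(ζ·t_s) = 4/(0.211 × 2.10) = 9.03 rad/s.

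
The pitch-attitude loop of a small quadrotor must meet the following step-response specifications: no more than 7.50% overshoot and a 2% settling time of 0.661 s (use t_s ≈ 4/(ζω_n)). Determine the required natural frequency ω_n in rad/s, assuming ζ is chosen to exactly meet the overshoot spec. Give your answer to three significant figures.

ω_n ≈ 9.51 rad/s

ζ = −ln(OS)/√(π² + (ln OS)²). With OS = 0.0750, ln OS = −2.590 and ζ = 2.590/4.072 = 0.636.
From t_s ≈ 4/(ζω_n): ω_n = 4/(ζ·t_s) = 4/(0.636·0.661) = 9.51 rad/s.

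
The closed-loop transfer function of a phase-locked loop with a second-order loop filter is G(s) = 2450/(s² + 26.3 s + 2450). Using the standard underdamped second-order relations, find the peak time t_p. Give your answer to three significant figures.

Comparing the denominator to s² + 2ζω_n s + ω_n²: ω_n = √2450 = 49.5 rad/s, and 2ζω_n = 26.3 so ζ = 26.3/(2·49.5) = 0.266.
ω_d = ω_n√(1−ζ²) = 47.7 rad/s. Then t_p = π/ω_d = 0.0658 s.

t_p ≈ 0.0658 s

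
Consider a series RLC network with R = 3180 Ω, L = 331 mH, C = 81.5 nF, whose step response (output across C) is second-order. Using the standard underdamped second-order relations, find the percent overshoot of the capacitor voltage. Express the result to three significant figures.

For a series RLC circuit (capacitor voltage as output), ω_n = 1/√(LC) = 1/√(331 mH · 81.5 nF) = 6090 rad/s.
ζ = (R/2)·√(C/L) = (3180/2)·√(81.5 nF/331 mH) = 0.789.
Overshoot: exp(−π·0.789/√(1−0.789²)) = 0.0177, i.e. 1.77%.

%OS ≈ 1.77%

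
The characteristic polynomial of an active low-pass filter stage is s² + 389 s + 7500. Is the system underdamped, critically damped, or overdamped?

a² − 4b = 120000 > 0 (two distinct real roots); the system is overdamped.

overdamped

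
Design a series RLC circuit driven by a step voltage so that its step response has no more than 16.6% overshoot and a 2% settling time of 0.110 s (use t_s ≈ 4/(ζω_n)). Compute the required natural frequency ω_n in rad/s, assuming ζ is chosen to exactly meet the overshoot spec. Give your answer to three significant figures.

From %OS = 100·exp(−πζ/√(1−ζ²)), invert to get ζ = −ln(OS)/√(π² + ln²(OS)) with OS = 0.166.
−ln 0.166 = 1.796, so ζ = 1.796/√(π² + 3.225) = 0.496.
From t_s ≈ 4/(ζω_n): ω_n = 4/(ζ·t_s) = 4/(0.496·0.110) = 73.3 rad/s.

ω_n ≈ 73.3 rad/s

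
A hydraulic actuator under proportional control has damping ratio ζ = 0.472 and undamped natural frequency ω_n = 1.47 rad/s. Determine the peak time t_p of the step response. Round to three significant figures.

t_p ≈ 2.42 s

The damped frequency is ω_d = ω_n√(1−ζ²) = 1.47·√(1−0.223) = 1.30 rad/s.
Peak time t_p = π/ω_d = π/1.30 = 2.42 s.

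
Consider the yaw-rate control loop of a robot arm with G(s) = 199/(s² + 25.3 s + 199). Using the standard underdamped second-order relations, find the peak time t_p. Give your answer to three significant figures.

Comparing the denominator to s² + 2ζω_n s + ω_n²: ω_n = √199 = 14.1 rad/s, and 2ζω_n = 25.3 so ζ = 25.3/(2·14.1) = 0.897.
The damped frequency ω_d = ω_n√(1−ζ²) = 6.24 rad/s. Then t_p = π/ω_d = 0.503 s.

t_p ≈ 0.503 s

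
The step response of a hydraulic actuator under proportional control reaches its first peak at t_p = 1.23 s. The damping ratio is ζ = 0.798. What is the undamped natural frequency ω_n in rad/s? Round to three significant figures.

Peak time t_p = π/ω_d, so ω_d = π/t_p = π/1.23 = 2.55 rad/s.
ω_n = ω_d/√(1−ζ²) = 2.55/√0.363 = 4.24 rad/s.

ω_n ≈ 4.24 rad/s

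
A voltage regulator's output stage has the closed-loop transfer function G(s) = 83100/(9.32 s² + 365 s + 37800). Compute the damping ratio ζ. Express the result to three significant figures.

Dividing through by 9.32: denominator becomes s² + 39.16 s + 4056.
So ω_n = √4056 = 63.7 rad/s and ζ = 39.16/(2·63.7) = 0.307.

ζ ≈ 0.307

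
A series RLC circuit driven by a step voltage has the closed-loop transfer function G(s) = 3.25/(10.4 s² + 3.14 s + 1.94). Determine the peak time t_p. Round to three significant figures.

t_p ≈ 7.76 s

Dividing through by 10.4: denominator becomes s² + 0.3019 s + 0.1865.
So ω_n = √0.1865 = 0.432 rad/s and ζ = 0.3019/(2·0.432) = 0.350.
ω_d = ω_n√(1−ζ²) = 0.405 rad/s. t_p = π/ω_d = 7.76 s.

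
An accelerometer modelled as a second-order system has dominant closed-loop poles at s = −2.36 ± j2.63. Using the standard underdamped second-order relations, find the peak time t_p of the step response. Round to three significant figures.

t_p = π/ω_d with ω_d = 2.63 (the imaginary part), so t_p = 1.19 s.

t_p ≈ 1.19 s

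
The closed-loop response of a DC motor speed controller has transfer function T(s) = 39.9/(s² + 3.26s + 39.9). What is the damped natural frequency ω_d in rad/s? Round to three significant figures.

ω_d ≈ 6.10 rad/s

Comparing the denominator to s² + 2ζω_n s + ω_n²: ω_n = √39.9 = 6.32 rad/s, and 2ζω_n = 3.26 so ζ = 3.26/(2·6.32) = 0.258.
The damped frequency ω_d = ω_n√(1−ζ²) = 6.10 rad/s.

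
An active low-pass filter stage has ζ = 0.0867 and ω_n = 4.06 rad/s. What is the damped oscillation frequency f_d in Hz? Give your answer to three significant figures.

ω_d = ω_n√(1−ζ²) = 4.06·√0.992 = 4.04 rad/s.
f_d = ω_d/(2π) = 0.644 Hz.

f_d ≈ 0.644 Hz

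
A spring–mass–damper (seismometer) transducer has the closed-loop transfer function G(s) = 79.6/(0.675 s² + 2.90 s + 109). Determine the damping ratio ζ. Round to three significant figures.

Dividing through by 0.675: denominator becomes s² + 4.296 s + 161.5.
So ω_n = √161.5 = 12.7 rad/s and ζ = 4.296/(2·12.7) = 0.169.

ζ ≈ 0.169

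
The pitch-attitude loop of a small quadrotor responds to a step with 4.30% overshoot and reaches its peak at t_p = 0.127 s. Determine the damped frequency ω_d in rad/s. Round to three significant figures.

t_p = π/ω_d, so ω_d = π/0.127 = 24.7 rad/s.

ω_d ≈ 24.7 rad/s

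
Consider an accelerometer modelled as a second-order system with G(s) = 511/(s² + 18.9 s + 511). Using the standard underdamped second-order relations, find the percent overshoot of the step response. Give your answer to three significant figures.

%OS ≈ 23.6%

Matching coefficients with s² + 2ζω_n s + ω_n² gives ω_n² = 511 ⇒ ω_n = 22.6 rad/s, and ζ = 18.9/(2ω_n) = 0.418.
Overshoot: exp(−π·0.418/√(1−0.418²)) = 0.236, i.e. 23.6%.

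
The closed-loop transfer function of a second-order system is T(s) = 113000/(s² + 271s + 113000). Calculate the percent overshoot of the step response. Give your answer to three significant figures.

%OS ≈ 25.1%

Matching coefficients with s² + 2ζω_n s + ω_n² gives ω_n² = 113000 ⇒ ω_n = 336 rad/s, and ζ = 271/(2ω_n) = 0.403.
Overshoot: exp(−π·0.403/√(1−0.403²)) = 0.251, i.e. 25.1%.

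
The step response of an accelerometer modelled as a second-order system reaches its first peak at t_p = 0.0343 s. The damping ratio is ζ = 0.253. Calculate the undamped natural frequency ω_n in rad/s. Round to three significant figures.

Peak time t_p = π/ω_d, so ω_d = π/t_p = π/0.0343 = 91.6 rad/s.
ω_n = ω_d/√(1−ζ²) = 91.6/√0.936 = 94.7 rad/s.

ω_n ≈ 94.7 rad/s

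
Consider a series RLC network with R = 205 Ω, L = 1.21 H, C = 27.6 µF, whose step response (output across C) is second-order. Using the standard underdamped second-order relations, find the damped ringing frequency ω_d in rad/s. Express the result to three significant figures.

ω_d ≈ 151 rad/s

For a series RLC circuit (capacitor voltage as output), ω_n = 1/√(LC) = 1/√(1.21 H · 27.6 µF) = 173 rad/s.
ζ = (R/2)·√(C/L) = (205/2)·√(27.6 µF/1.21 H) = 0.490.
The damped frequency ω_d = ω_n√(1−ζ²) = 151 rad/s.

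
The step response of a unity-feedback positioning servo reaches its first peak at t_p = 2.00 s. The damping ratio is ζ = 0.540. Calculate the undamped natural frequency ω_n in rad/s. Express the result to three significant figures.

ω_n ≈ 1.87 rad/s

Peak time t_p = π/ω_d, so ω_d = π/t_p = π/2.00 = 1.57 rad/s.
ω_n = ω_d/√(1−ζ²) = 1.57/√0.708 = 1.87 rad/s.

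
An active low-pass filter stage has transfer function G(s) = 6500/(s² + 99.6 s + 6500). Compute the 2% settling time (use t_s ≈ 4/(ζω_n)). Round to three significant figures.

Comparing the denominator to s² + 2ζω_n s + ω_n²: ω_n = √6500 = 80.6 rad/s, and 2ζω_n = 99.6 so ζ = 99.6/(2·80.6) = 0.618.
t_s ≈ 4/(ζω_n) = 4/(0.618·80.6) = 0.0803 s.

t_s ≈ 0.0803 s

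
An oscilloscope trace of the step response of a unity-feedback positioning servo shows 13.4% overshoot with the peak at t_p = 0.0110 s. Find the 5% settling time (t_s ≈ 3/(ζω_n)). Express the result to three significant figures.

t_s ≈ 0.0164 s

ζ from %OS: ζ = |ln 0.134|/√(π²+ln²0.134) = 0.539.
t_p = π/ω_d ⇒ ω_d = 286 rad/s; then ω_n = ω_d/√(1−ζ²) = 339 rad/s.
t_s ≈ 3/(ζω_n) = 3/(0.539·339) = 0.0164 s.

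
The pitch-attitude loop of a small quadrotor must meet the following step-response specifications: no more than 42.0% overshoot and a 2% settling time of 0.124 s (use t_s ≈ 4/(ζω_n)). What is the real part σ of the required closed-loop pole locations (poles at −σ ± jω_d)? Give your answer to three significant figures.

The settling-time spec alone fixes σ = ζω_n = 4/t_s = 4/0.124 = 32.3.
(Overshoot then fixes ζ = 0.266 and hence ω_d = σ·√(1−ζ²)/ζ = 117 rad/s.)

σ ≈ 32.3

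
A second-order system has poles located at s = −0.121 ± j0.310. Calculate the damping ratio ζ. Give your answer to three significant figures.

With σ = 0.121, ω_d = 0.310: ω_n = √(σ²+ω_d²) = 0.333 rad/s, ζ = σ/ω_n = 0.364.

ζ ≈ 0.364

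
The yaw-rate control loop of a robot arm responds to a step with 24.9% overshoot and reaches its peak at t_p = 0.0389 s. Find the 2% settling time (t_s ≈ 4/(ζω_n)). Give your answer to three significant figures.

t_s ≈ 0.112 s

From the overshoot, ζ = −ln(OS)/√(π²+ln²(OS)) = 0.405.
From t_p = π/ω_d, ω_d = π/0.0389 = 80.8 rad/s, so ω_n = ω_d/√(1−ζ²) = 88.3 rad/s.
t_s ≈ 4/(ζω_n) = 4/(0.405·88.3) = 0.112 s.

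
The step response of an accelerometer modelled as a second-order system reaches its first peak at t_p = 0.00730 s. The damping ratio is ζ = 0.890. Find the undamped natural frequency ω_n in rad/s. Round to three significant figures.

Peak time t_p = π/ω_d, so ω_d = π/t_p = π/0.00730 = 430 rad/s.
ω_n = ω_d/√(1−ζ²) = 430/√0.208 = 944 rad/s.

ω_n ≈ 944 rad/s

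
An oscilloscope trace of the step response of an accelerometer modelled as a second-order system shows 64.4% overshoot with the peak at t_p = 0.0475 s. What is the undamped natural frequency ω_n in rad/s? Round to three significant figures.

ω_n ≈ 66.8 rad/s

From the overshoot, ζ = −ln(OS)/√(π²+ln²(OS)) = 0.139.
t_p = π/ω_d ⇒ ω_d = 66.1 rad/s; then ω_n = ω_d/√(1−ζ²) = 66.8 rad/s.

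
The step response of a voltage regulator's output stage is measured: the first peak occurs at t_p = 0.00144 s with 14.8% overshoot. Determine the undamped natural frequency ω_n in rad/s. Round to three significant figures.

ω_n ≈ 2550 rad/s

From the overshoot, ζ = −ln(OS)/√(π²+ln²(OS)) = 0.520.
From t_p = π/ω_d, ω_d = π/0.00144 = 2180 rad/s, so ω_n = ω_d/√(1−ζ²) = 2550 rad/s.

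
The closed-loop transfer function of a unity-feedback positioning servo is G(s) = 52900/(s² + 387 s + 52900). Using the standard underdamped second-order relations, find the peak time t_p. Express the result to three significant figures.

t_p ≈ 0.0253 s

Comparing the denominator to s² + 2ζω_n s + ω_n²: ω_n = √52900 = 230 rad/s, and 2ζω_n = 387 so ζ = 387/(2·230) = 0.841.
ω_d = 230·√(1 − 0.841²) = 124 rad/s. Then t_p = π/ω_d = 0.0253 s.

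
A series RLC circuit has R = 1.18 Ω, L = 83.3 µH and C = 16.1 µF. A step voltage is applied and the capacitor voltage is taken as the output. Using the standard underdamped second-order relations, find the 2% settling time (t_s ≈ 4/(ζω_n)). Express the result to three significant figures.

t_s ≈ 0.000565 s

For a series RLC circuit (capacitor voltage as output), ω_n = 1/√(LC) = 1/√(83.3 µH · 16.1 µF) = 27300 rad/s.
ζ = (R/2)·√(C/L) = (1.18/2)·√(16.1 µF/83.3 µH) = 0.259.
t_s ≈ 4/(ζω_n) = 0.000565 s.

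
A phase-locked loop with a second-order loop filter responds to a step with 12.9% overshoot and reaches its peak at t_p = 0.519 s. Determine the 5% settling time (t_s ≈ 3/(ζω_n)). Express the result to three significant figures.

t_s ≈ 0.760 s

The overshoot fixes ζ = −ln(OS)/√(π²+ln²(OS)) = 0.546.
From t_p = π/ω_d, ω_d = π/0.519 = 6.05 rad/s, so ω_n = ω_d/√(1−ζ²) = 7.23 rad/s.
t_s ≈ 3/(ζω_n) = 3/(0.546·7.23) = 0.760 s.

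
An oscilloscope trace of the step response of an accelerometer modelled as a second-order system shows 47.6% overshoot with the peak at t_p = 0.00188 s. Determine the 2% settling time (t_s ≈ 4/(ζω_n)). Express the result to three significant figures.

The overshoot fixes ζ = −ln(OS)/√(π²+ln²(OS)) = 0.230.
From t_p = π/ω_d, ω_d = π/0.00188 = 1670 rad/s, so ω_n = ω_d/√(1−ζ²) = 1720 rad/s.
t_s ≈ 4/(ζω_n) = 4/(0.230·1720) = 0.0101 s.

t_s ≈ 0.0101 s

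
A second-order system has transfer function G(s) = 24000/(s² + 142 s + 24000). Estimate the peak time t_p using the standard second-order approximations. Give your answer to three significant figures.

t_p ≈ 0.0228 s

Comparing the denominator to s² + 2ζω_n s + ω_n²: ω_n = √24000 = 155 rad/s, and 2ζω_n = 142 so ζ = 142/(2·155) = 0.458.
ω_d = ω_n√(1−ζ²) = 138 rad/s. Then t_p = π/ω_d = 0.0228 s.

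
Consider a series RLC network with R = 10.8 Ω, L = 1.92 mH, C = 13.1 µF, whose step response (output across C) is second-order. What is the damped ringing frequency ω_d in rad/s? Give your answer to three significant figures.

ω_d ≈ 5640 rad/s

For a series RLC circuit (capacitor voltage as output), ω_n = 1/√(LC) = 1/√(1.92 mH · 13.1 µF) = 6310 rad/s.
ζ = (R/2)·√(C/L) = (10.8/2)·√(13.1 µF/1.92 mH) = 0.446.
ω_d = 6310·√(1 − 0.446²) = 5640 rad/s.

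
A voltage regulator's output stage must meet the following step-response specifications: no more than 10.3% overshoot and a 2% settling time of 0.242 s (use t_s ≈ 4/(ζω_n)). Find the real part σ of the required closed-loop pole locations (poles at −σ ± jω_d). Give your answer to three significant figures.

σ ≈ 16.5

The settling-time spec alone fixes σ = ζω_n = 4/t_s = 4/0.242 = 16.5.
(Overshoot then fixes ζ = 0.586 and hence ω_d = σ·√(1−ζ²)/ζ = 22.8 rad/s.)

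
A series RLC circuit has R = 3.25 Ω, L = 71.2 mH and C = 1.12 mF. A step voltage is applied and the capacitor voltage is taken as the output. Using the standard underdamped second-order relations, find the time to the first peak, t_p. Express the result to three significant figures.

t_p ≈ 0.0287 s

For a series RLC circuit (capacitor voltage as output), ω_n = 1/√(LC) = 1/√(71.2 mH · 1.12 mF) = 112 rad/s.
ζ = (R/2)·√(C/L) = (3.25/2)·√(1.12 mF/71.2 mH) = 0.204.
The damped frequency ω_d = ω_n√(1−ζ²) = 110 rad/s. t_p = π/ω_d = 0.0287 s.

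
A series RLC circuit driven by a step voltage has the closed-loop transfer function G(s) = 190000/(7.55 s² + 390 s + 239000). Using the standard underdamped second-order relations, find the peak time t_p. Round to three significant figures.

Dividing through by 7.55: denominator becomes s² + 51.66 s + 31660.
So ω_n = √31660 = 178 rad/s and ζ = 51.66/(2·178) = 0.145.
ω_d = 178·√(1 − 0.145²) = 176 rad/s. t_p = π/ω_d = 0.0178 s.

t_p ≈ 0.0178 s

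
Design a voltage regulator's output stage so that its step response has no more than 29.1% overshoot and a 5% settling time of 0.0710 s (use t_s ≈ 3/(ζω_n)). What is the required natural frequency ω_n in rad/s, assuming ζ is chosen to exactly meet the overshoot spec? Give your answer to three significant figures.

ω_n ≈ 116 rad/s

From %OS = 100·exp(−πζ/√(1−ζ²)), invert to get ζ = −ln(OS)/√(π² + ln²(OS)) with OS = 0.291.
−ln 0.291 = 1.234, so ζ = 1.234/√(π² + 1.524) = 0.366.
Then ω_n = 3/(ζ t_s) = 3/(0.366 × 0.0710) = 116 rad/s.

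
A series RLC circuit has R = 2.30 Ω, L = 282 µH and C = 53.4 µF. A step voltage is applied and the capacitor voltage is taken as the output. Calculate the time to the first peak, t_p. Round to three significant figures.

For a series RLC circuit (capacitor voltage as output), ω_n = 1/√(LC) = 1/√(282 µH · 53.4 µF) = 8150 rad/s.
ζ = (R/2)·√(C/L) = (2.30/2)·√(53.4 µF/282 µH) = 0.500.
The damped frequency ω_d = ω_n√(1−ζ²) = 7060 rad/s. t_p = π/ω_d = 0.000445 s.

t_p ≈ 0.000445 s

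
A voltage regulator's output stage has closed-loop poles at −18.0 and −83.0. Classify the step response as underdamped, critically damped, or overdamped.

overdamped

Since the poles are distinct, negative and real, the response is overdamped.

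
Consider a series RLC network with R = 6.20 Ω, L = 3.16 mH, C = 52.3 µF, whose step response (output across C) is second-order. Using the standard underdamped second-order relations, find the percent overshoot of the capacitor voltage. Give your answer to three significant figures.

For a series RLC circuit (capacitor voltage as output), ω_n = 1/√(LC) = 1/√(3.16 mH · 52.3 µF) = 2460 rad/s.
ζ = (R/2)·√(C/L) = (6.20/2)·√(52.3 µF/3.16 mH) = 0.399.
Overshoot: exp(−π·0.399/√(1−0.399²)) = 0.255, i.e. 25.5%.

%OS ≈ 25.5%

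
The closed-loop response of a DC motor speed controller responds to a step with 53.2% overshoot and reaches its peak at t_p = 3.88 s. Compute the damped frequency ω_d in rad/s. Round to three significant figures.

t_p = π/ω_d, so ω_d = π/3.88 = 0.810 rad/s.

ω_d ≈ 0.810 rad/s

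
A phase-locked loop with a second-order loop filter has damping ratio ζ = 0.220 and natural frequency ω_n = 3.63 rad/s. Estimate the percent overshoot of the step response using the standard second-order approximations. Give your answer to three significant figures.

%OS ≈ 49.2%

For an underdamped second-order system, %OS = 100·exp(−πζ/√(1−ζ²)).
πζ/√(1−ζ²) = π·0.220/√(1−0.0484) = 0.7085, so %OS = 100·e^(−0.7085) = 49.2%.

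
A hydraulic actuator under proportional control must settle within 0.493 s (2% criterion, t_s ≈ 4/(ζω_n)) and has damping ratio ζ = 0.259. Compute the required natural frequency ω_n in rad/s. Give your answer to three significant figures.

Rearranging t_s ≈ 4/(ζω_n) gives ω_n = 4/(ζ·t_s) = 4/(0.259 × 0.493) = 31.3 rad/s.

ω_n ≈ 31.3 rad/s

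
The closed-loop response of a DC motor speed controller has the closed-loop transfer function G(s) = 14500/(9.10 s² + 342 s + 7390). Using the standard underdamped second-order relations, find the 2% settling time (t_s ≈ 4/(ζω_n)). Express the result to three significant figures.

t_s ≈ 0.213 s

Dividing through by 9.10: denominator becomes s² + 37.58 s + 812.1.
So ω_n = √812.1 = 28.5 rad/s and ζ = 37.58/(2·28.5) = 0.659.
t_s ≈ 4/(ζω_n) = 0.213 s.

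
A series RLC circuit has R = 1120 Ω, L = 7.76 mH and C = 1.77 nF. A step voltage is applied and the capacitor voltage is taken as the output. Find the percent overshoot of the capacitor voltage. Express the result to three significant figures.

For a series RLC circuit (capacitor voltage as output), ω_n = 1/√(LC) = 1/√(7.76 mH · 1.77 nF) = 270000 rad/s.
ζ = (R/2)·√(C/L) = (1120/2)·√(1.77 nF/7.76 mH) = 0.267.
%OS = 100 e^{−πζ/√(1−ζ²)} with ζ = 0.267 gives 41.8%.

%OS ≈ 41.8%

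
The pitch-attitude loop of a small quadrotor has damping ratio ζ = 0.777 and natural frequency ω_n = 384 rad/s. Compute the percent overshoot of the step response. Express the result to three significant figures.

%OS ≈ 2.07%

For an underdamped second-order system, %OS = 100·exp(−πζ/√(1−ζ²)).
πζ/√(1−ζ²) = π·0.777/√(1−0.604) = 3.878, so %OS = 100·e^(−3.878) = 2.07%.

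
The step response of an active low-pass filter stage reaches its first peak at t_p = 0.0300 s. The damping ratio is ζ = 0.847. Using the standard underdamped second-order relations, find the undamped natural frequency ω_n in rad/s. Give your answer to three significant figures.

Peak time t_p = π/ω_d, so ω_d = π/t_p = π/0.0300 = 105 rad/s.
ω_n = ω_d/√(1−ζ²) = 105/√0.283 = 197 rad/s.

ω_n ≈ 197 rad/s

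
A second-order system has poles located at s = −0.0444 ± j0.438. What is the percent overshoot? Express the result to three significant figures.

With σ = 0.0444, ω_d = 0.438: ω_n = √(σ²+ω_d²) = 0.440 rad/s, ζ = σ/ω_n = 0.101.
%OS = 100 e^{−πζ/√(1−ζ²)} with ζ = 0.101 gives 72.7%.

%OS ≈ 72.7%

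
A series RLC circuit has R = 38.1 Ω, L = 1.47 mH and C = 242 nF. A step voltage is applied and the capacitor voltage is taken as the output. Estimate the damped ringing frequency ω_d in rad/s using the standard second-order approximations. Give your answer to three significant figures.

For a series RLC circuit (capacitor voltage as output), ω_n = 1/√(LC) = 1/√(1.47 mH · 242 nF) = 53000 rad/s.
ζ = (R/2)·√(C/L) = (38.1/2)·√(242 nF/1.47 mH) = 0.244.
The damped frequency ω_d = ω_n√(1−ζ²) = 51400 rad/s.

ω_d ≈ 51400 rad/s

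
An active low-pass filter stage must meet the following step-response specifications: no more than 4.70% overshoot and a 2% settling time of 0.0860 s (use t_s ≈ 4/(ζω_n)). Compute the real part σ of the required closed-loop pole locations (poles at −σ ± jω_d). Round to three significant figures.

The settling-time spec alone fixes σ = ζω_n = 4/t_s = 4/0.0860 = 46.5.
(Overshoot then fixes ζ = 0.697 and hence ω_d = σ·√(1−ζ²)/ζ = 47.8 rad/s.)

σ ≈ 46.5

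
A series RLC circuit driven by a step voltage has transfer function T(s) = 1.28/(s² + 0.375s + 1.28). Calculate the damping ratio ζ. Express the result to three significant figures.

ζ ≈ 0.166

ω_n = √1.28 = 1.13 rad/s; ζ = 0.375/(2·1.13) = 0.166.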